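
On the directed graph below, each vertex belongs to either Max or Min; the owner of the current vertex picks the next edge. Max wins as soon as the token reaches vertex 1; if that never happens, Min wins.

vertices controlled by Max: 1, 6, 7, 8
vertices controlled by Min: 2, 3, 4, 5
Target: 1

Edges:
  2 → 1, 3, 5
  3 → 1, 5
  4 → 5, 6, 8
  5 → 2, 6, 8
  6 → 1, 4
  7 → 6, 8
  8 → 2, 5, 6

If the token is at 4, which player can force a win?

A0 = {1}
A1: add {6} — 6 (Max) has 6→1.
A2: add {7, 8} — 7 (Max) has 7→6; 8 (Max) has 8→6.
A3 = A2; e.g. 2 (Min) can still go to 3. Fixed point.
4 never enters the attractor, so Min can avoid the target forever.

Min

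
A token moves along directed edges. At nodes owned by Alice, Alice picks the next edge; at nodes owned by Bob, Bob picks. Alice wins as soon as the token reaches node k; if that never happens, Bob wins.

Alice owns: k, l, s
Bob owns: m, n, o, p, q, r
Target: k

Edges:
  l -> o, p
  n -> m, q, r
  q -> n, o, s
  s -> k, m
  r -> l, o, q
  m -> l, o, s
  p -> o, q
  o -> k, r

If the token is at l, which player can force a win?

Bob

A0 = {k}
A1: add {s} — s (Alice) has s→k.
A2 = A1; e.g. l (Alice) has no edge into A1. Fixed point.
l never enters the attractor, so Bob can avoid the target forever.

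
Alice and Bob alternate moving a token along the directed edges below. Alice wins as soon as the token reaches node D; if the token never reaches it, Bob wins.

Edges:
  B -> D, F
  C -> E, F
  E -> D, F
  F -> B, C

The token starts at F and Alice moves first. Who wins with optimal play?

Track states (vertex, player-to-move).
A0 = {(D,Alice), (D,Bob)}
A1: add {(B,Alice), (E,Alice)}.
A2 = A1; e.g. (B,Bob) stays out. (F,Alice) never enters ⇒ Bob avoids the target.

Bob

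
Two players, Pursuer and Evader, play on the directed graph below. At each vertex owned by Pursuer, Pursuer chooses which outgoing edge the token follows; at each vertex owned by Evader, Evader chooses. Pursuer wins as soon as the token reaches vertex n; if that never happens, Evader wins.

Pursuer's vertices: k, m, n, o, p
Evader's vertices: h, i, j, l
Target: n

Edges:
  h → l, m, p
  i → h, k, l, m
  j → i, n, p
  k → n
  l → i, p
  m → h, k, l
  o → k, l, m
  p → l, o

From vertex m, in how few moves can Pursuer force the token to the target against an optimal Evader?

A0 = {n}
A1: add {k} — k (Pursuer) has k→n.
A2: add {m, o} — m (Pursuer) has m→k; o (Pursuer) has o→k.
m enters the attractor at level 2, so Pursuer can force the target in 2 moves from there.

2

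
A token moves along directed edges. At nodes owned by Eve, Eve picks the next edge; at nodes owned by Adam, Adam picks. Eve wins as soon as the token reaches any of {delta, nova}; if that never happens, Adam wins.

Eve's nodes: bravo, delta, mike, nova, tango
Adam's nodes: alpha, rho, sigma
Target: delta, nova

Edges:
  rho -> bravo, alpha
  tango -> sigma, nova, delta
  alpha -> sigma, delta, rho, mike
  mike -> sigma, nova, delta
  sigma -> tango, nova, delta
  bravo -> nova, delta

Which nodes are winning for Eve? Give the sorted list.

A0 = {delta, nova}
A1: add {bravo, mike, tango} — tango (Eve) has tango→nova; bravo (Eve) has bravo→nova; mike (Eve) has mike→nova.
A2: add {sigma} — sigma (Adam): all of {tango, nova, delta} already in.
A3 = A2; e.g. alpha (Adam) can still go to rho. Fixed point.
Eve's winning region = {bravo, delta, mike, nova, sigma, tango}.

bravo, delta, mike, nova, sigma, tango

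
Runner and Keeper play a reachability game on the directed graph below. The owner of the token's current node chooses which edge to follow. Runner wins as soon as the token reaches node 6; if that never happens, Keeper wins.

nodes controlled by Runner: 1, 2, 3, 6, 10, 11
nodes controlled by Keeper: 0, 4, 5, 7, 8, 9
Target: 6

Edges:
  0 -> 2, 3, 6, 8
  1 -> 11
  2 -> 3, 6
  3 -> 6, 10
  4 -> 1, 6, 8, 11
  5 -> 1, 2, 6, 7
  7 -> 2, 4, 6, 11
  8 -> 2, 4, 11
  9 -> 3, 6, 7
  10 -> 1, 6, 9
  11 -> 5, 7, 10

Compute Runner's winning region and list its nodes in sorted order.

1, 2, 3, 6, 10, 11

A0 = {6}
A1: add {2, 3, 10} — 2 (Runner) has 2→6; 3 (Runner) has 3→6; 10 (Runner) has 10→6.
A2: add {11} — 11 (Runner) has 11→10.
A3: add {1} — 1 (Runner) has 1→11.
A4 = A3; e.g. 0 (Keeper) can still go to 8. Fixed point.
Runner's winning region = {1, 2, 3, 6, 10, 11}.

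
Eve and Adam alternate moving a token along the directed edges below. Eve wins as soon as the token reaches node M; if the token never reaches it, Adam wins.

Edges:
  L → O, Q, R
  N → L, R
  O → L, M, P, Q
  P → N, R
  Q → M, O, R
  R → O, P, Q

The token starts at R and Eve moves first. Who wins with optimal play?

Adam

Track states (vertex, player-to-move).
A0 = {(M,Eve), (M,Adam)}
A1: add {(O,Eve), (Q,Eve)}.
A2 = A1; e.g. (L,Eve) stays out. (R,Eve) never enters ⇒ Adam avoids the target.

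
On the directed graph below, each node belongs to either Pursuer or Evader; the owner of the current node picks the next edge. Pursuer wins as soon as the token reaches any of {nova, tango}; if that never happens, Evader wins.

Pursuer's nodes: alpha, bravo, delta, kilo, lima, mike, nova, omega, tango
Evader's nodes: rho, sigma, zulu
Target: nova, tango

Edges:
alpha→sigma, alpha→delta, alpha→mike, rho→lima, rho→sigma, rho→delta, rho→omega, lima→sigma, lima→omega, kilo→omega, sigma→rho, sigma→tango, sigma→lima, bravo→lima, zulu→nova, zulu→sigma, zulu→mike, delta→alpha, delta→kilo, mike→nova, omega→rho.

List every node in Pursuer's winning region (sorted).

alpha, delta, mike, nova, tango

A0 = {nova, tango}
A1: add {mike} — mike (Pursuer) has mike→nova.
A2: add {alpha} — alpha (Pursuer) has alpha→mike.
A3: add {delta} — delta (Pursuer) has delta→alpha.
A4 = A3; e.g. rho (Evader) can still go to lima. Fixed point.
Pursuer's winning region = {alpha, delta, mike, nova, tango}.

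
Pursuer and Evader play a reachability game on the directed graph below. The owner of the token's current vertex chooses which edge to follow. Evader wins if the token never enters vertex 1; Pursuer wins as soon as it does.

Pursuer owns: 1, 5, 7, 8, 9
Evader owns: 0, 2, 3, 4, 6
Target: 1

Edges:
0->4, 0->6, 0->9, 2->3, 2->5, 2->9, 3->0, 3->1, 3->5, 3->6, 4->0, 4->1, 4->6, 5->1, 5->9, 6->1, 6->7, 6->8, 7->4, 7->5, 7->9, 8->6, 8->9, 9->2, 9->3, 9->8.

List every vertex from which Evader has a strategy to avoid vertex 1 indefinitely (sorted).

A0 = {1}
A1: add {5} — 5 (Pursuer) has 5→1.
A2: add {7} — 7 (Pursuer) has 7→5.
A3 = A2; e.g. 0 (Evader) can still go to 4. Fixed point.
Pursuer's attractor = {1, 5, 7}; Evader avoids the target exactly from the complement.

0, 2, 3, 4, 6, 8, 9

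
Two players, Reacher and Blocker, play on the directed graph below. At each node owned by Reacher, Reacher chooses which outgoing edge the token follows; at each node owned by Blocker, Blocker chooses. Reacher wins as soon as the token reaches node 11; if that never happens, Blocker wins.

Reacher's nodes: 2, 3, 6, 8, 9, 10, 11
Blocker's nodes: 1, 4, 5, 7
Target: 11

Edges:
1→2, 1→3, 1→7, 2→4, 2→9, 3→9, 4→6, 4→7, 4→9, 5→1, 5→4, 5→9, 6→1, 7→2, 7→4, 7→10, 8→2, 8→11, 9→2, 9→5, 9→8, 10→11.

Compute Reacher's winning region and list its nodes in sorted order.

A0 = {11}
A1: add {8, 10} — 8 (Reacher) has 8→11; 10 (Reacher) has 10→11.
A2: add {9} — 9 (Reacher) has 9→8.
A3: add {2, 3} — 2 (Reacher) has 2→9; 3 (Reacher) has 3→9.
A4 = A3; e.g. 1 (Blocker) can still go to 7. Fixed point.
Reacher's winning region = {2, 3, 8, 9, 10, 11}.

2, 3, 8, 9, 10, 11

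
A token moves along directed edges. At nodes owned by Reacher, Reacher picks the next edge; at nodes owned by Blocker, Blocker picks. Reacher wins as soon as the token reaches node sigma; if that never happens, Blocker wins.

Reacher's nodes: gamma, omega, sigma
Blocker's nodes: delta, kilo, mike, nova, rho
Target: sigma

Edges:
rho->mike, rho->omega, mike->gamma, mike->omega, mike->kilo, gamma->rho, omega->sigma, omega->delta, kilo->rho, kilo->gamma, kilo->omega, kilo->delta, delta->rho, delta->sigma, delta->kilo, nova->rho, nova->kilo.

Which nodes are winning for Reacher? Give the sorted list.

A0 = {sigma}
A1: add {omega} — omega (Reacher) has omega→sigma.
A2 = A1; e.g. rho (Blocker) can still go to mike. Fixed point.
Reacher's winning region = {omega, sigma}.

omega, sigma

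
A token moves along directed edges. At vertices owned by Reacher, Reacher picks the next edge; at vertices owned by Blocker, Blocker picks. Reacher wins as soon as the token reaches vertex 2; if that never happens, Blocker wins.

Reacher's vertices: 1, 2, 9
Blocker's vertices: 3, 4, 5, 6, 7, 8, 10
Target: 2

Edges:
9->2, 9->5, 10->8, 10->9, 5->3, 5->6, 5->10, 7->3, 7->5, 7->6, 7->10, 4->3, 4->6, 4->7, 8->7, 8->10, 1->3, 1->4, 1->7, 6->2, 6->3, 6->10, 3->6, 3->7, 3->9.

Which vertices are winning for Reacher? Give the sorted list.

A0 = {2}
A1: add {9} — 9 (Reacher) has 9→2.
A2 = A1; e.g. 1 (Reacher) has no edge into A1. Fixed point.
Reacher's winning region = {2, 9}.

2, 9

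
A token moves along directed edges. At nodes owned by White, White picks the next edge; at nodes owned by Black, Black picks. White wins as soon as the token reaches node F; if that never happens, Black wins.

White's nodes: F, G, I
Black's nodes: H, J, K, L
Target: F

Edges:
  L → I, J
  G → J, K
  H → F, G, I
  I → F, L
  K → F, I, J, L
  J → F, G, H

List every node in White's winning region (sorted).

A0 = {F}
A1: add {I} — I (White) has I→F.
A2 = A1; e.g. G (White) has no edge into A1. Fixed point.
White's winning region = {F, I}.

F, I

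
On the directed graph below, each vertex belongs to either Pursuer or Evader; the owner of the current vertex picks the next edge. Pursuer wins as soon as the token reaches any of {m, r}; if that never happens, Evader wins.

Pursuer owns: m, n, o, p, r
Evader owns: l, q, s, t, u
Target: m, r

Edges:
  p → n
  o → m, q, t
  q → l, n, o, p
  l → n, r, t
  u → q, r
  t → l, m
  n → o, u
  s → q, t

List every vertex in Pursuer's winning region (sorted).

A0 = {m, r}
A1: add {o} — o (Pursuer) has o→m.
A2: add {n} — n (Pursuer) has n→o.
A3: add {p} — p (Pursuer) has p→n.
A4 = A3; e.g. l (Evader) can still go to t. Fixed point.
Pursuer's winning region = {m, n, o, p, r}.

m, n, o, p, r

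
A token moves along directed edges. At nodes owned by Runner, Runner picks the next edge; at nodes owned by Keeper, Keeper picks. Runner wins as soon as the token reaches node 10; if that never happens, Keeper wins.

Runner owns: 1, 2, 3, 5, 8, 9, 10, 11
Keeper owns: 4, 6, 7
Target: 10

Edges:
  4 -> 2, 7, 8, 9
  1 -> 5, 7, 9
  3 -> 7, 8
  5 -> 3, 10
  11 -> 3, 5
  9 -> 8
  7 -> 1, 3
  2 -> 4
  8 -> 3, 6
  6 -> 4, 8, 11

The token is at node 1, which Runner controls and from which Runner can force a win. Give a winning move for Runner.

A0 = {10}
A1: add {5} — 5 (Runner) has 5→10.
A2: add {1, 11} — 1 (Runner) has 1→5; 11 (Runner) has 11→5.
A3 = A2; e.g. 2 (Runner) has no edge into A2. Fixed point.
From 1, successor 5 is in the attractor (rank 1); the other successors 7, 9 are not.

5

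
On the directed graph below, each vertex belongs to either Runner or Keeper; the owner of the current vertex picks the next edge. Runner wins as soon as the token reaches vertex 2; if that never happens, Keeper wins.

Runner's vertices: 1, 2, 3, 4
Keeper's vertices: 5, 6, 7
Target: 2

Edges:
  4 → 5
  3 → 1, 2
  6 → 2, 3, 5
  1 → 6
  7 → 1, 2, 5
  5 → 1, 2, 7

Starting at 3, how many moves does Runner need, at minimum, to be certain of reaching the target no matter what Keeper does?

1

A0 = {2}
A1: add {3} — 3 (Runner) has 3→2.
A2 = A1; e.g. 1 (Runner) has no edge into A1. Fixed point.
3 enters the attractor at level 1, so Runner can force the target in 1 move from there.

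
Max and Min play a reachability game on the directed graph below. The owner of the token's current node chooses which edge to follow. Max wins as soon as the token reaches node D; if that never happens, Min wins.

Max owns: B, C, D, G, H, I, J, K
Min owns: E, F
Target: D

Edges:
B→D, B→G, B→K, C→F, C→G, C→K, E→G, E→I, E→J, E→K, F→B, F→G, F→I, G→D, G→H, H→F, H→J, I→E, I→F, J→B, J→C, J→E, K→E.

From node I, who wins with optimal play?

A0 = {D}
A1: add {B, G} — B (Max) has B→D; G (Max) has G→D.
A2: add {C, J} — C (Max) has C→G; J (Max) has J→B.
A3: add {H} — H (Max) has H→J.
A4 = A3; e.g. E (Min) can still go to I. Fixed point.
I never enters the attractor, so Min can avoid the target forever.

Min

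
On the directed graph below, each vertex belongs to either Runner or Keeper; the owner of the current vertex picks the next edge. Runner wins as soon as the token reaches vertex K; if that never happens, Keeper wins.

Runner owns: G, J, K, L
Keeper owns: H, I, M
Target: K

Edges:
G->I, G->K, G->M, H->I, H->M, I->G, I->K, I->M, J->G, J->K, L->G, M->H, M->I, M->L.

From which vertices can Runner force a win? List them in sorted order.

A0 = {K}
A1: add {G, J} — G (Runner) has G→K; J (Runner) has J→K.
A2: add {L} — L (Runner) has L→G.
A3 = A2; e.g. H (Keeper) can still go to I. Fixed point.
Runner's winning region = {G, J, K, L}.

G, J, K, L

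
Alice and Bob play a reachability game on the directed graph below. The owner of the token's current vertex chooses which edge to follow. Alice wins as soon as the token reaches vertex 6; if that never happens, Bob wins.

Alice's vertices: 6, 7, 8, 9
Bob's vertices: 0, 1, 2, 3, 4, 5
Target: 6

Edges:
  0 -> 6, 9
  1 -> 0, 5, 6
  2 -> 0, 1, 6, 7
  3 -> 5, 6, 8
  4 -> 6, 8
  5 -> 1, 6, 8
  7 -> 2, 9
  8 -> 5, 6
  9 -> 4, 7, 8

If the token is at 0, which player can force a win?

Alice

A0 = {6}
A1: add {8} — 8 (Alice) has 8→6.
A2: add {4, 9} — 4 (Bob): all of {6, 8} already in; 9 (Alice) has 9→8.
A3: add {0, 7} — 0 (Bob): all of {6, 9} already in; 7 (Alice) has 7→9.
A4 = A3; e.g. 1 (Bob) can still go to 5. Fixed point.
0 ∈ A3, so Alice can force the target.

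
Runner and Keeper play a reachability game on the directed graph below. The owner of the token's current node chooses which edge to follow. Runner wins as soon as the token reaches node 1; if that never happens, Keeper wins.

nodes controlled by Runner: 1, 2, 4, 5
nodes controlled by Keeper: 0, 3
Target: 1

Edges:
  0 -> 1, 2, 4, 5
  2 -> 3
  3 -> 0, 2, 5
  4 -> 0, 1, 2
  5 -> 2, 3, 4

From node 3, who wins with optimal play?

Keeper

A0 = {1}
A1: add {4} — 4 (Runner) has 4→1.
A2: add {5} — 5 (Runner) has 5→4.
A3 = A2; e.g. 0 (Keeper) can still go to 2. Fixed point.
3 never enters the attractor, so Keeper can avoid the target forever.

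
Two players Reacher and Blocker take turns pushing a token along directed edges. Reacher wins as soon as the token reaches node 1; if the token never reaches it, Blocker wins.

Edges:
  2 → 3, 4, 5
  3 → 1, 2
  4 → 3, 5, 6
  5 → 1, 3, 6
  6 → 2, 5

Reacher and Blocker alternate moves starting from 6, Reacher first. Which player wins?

Blocker

Track states (vertex, player-to-move).
A0 = {(1,Reacher), (1,Blocker)}
A1: add {(3,Reacher), (5,Reacher)}.
A2 = A1; e.g. (2,Reacher) stays out. (6,Reacher) never enters ⇒ Blocker avoids the target.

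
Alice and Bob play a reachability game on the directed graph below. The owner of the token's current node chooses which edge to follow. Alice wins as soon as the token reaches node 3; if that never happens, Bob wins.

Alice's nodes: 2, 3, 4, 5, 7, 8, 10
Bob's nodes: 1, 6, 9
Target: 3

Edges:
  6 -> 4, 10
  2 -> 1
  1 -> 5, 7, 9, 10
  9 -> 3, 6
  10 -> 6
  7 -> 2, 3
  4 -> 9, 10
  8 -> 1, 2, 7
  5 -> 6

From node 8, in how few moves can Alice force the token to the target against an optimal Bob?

A0 = {3}
A1: add {7} — 7 (Alice) has 7→3.
A2: add {8} — 8 (Alice) has 8→7.
A3 = A2; e.g. 1 (Bob) can still go to 5. Fixed point.
8 enters the attractor at level 2, so Alice can force the target in 2 moves from there.

2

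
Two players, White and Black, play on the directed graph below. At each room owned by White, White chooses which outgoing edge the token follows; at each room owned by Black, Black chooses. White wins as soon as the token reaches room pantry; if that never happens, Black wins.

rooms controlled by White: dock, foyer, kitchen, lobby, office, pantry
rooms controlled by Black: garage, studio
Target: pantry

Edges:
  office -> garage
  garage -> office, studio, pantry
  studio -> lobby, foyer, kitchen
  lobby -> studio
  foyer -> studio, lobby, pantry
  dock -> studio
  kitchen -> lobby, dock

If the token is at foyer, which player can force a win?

White

A0 = {pantry}
A1: add {foyer} — foyer (White) has foyer→pantry.
A2 = A1; e.g. office (White) has no edge into A1. Fixed point.
foyer ∈ A1, so White can force the target.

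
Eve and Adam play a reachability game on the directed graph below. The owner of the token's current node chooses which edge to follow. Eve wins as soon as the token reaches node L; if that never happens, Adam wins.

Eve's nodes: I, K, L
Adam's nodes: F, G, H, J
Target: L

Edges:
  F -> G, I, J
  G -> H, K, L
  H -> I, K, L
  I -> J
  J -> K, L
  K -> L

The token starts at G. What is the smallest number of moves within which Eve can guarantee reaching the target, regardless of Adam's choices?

5

A0 = {L}
A1: add {K} — K (Eve) has K→L.
A2: add {J} — J (Adam): all of {K, L} already in.
A3: add {I} — I (Eve) has I→J.
A4: add {H} — H (Adam): all of {I, K, L} already in.
A5: add {G} — G (Adam): all of {H, K, L} already in.
G enters the attractor at level 5, so Eve can force the target in 5 moves from there.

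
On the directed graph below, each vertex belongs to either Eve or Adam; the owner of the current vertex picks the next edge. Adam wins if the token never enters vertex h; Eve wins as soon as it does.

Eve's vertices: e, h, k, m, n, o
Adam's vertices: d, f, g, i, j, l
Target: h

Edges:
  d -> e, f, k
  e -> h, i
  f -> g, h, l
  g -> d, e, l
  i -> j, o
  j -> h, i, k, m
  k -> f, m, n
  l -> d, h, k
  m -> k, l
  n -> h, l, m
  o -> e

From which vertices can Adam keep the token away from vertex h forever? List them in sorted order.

A0 = {h}
A1: add {e, n} — e (Eve) has e→h; n (Eve) has n→h.
A2: add {k, o} — k (Eve) has k→n; o (Eve) has o→e.
A3: add {m} — m (Eve) has m→k.
A4 = A3; e.g. d (Adam) can still go to f. Fixed point.
Eve's attractor = {e, h, k, m, n, o}; Adam avoids the target exactly from the complement.

d, f, g, i, j, l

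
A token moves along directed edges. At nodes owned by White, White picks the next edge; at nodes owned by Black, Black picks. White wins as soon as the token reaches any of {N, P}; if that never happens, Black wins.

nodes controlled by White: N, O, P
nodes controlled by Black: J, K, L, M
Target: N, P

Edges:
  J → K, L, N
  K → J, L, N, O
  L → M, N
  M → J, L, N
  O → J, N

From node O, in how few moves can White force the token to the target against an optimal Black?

A0 = {N, P}
A1: add {O} — O (White) has O→N.
A2 = A1; e.g. J (Black) can still go to K. Fixed point.
O enters the attractor at level 1, so White can force the target in 1 move from there.

1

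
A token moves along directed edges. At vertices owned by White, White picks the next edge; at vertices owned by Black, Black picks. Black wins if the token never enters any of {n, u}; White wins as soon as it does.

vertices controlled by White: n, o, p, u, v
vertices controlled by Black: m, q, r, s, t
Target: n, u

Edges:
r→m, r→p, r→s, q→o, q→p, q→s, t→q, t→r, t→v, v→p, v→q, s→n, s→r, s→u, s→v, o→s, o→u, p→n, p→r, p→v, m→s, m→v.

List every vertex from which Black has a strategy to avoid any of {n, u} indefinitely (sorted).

A0 = {n, u}
A1: add {o, p} — o (White) has o→u; p (White) has p→n.
A2: add {v} — v (White) has v→p.
A3 = A2; e.g. m (Black) can still go to s. Fixed point.
White's attractor = {n, o, p, u, v}; Black avoids the target exactly from the complement.

m, q, r, s, t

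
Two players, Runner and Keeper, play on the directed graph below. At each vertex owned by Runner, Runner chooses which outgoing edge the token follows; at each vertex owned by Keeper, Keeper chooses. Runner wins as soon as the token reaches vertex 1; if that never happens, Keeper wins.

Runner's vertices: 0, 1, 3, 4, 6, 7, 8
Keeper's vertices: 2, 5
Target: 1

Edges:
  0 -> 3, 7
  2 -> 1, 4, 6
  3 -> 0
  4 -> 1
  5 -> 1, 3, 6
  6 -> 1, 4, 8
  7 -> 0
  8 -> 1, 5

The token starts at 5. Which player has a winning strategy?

A0 = {1}
A1: add {4, 6, 8} — 4 (Runner) has 4→1; 6 (Runner) has 6→1; 8 (Runner) has 8→1.
A2: add {2} — 2 (Keeper): all of {1, 4, 6} already in.
A3 = A2; e.g. 0 (Runner) has no edge into A2. Fixed point.
5 never enters the attractor, so Keeper can avoid the target forever.

Keeper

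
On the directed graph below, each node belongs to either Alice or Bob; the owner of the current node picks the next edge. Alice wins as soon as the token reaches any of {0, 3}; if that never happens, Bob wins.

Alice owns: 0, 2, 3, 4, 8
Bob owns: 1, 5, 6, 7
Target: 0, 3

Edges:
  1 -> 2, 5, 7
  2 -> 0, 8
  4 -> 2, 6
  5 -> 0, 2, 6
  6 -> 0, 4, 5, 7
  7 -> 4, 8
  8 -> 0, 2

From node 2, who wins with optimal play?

Alice

A0 = {0, 3}
A1: add {2, 8} — 2 (Alice) has 2→0; 8 (Alice) has 8→0.
2 ∈ A1, so Alice can force the target.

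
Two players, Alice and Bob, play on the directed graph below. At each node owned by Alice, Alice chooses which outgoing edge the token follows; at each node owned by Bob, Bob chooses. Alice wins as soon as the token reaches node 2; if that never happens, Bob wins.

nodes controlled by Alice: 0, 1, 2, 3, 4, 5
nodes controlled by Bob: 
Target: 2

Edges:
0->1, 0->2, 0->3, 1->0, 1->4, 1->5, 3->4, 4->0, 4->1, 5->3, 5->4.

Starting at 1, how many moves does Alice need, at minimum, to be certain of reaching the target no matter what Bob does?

2

A0 = {2}
A1: add {0} — 0 (Alice) has 0→2.
A2: add {1, 4} — 1 (Alice) has 1→0; 4 (Alice) has 4→0.
1 enters the attractor at level 2, so Alice can force the target in 2 moves from there.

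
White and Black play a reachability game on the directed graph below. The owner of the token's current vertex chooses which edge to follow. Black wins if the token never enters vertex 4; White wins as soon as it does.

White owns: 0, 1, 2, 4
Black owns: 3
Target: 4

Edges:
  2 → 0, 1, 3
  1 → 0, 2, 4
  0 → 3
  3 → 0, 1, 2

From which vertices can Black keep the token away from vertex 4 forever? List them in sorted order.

0, 3

A0 = {4}
A1: add {1} — 1 (White) has 1→4.
A2: add {2} — 2 (White) has 2→1.
A3 = A2; e.g. 0 (White) has no edge into A2. Fixed point.
White's attractor = {1, 2, 4}; Black avoids the target exactly from the complement.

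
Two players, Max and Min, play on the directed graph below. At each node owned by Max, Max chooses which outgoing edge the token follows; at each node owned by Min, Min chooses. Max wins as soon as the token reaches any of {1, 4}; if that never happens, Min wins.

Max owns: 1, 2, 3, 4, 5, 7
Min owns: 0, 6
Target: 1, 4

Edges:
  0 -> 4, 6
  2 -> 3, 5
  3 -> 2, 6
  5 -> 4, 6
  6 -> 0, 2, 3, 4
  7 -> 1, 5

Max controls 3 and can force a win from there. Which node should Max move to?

A0 = {1, 4}
A1: add {5, 7} — 5 (Max) has 5→4; 7 (Max) has 7→1.
A2: add {2} — 2 (Max) has 2→5.
A3: add {3} — 3 (Max) has 3→2.
A4 = A3; e.g. 0 (Min) can still go to 6. Fixed point.
From 3, successor 2 is in the attractor (rank 2); the other successor 6 is not.

2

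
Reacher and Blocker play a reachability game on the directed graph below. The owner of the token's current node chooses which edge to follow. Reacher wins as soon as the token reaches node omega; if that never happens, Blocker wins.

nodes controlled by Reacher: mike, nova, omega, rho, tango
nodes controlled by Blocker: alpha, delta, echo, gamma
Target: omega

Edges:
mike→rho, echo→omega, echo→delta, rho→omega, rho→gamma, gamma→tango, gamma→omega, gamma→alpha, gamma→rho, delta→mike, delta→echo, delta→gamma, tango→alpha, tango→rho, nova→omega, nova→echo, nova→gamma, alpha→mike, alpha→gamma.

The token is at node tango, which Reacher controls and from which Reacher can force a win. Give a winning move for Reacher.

rho

A0 = {omega}
A1: add {nova, rho} — nova (Reacher) has nova→omega; rho (Reacher) has rho→omega.
A2: add {mike, tango} — tango (Reacher) has tango→rho; mike (Reacher) has mike→rho.
A3 = A2; e.g. alpha (Blocker) can still go to gamma. Fixed point.
From tango, successor rho is in the attractor (rank 1); the other successor alpha is not.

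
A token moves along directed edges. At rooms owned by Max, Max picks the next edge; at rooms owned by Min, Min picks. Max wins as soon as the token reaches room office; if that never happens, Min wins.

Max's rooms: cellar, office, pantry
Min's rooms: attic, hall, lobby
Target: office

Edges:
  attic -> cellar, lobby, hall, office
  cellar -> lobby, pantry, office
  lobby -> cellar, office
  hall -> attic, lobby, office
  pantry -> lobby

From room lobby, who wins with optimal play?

A0 = {office}
A1: add {cellar} — cellar (Max) has cellar→office.
A2: add {lobby} — lobby (Min): all of {cellar, office} already in.
lobby ∈ A2, so Max can force the target.

Max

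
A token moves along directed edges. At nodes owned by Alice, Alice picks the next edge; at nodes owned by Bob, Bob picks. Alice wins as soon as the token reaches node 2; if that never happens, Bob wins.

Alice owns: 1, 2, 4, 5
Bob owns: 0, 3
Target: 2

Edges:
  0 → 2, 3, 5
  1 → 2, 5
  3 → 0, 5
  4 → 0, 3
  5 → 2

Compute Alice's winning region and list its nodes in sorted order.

1, 2, 5

A0 = {2}
A1: add {1, 5} — 1 (Alice) has 1→2; 5 (Alice) has 5→2.
A2 = A1; e.g. 0 (Bob) can still go to 3. Fixed point.
Alice's winning region = {1, 2, 5}.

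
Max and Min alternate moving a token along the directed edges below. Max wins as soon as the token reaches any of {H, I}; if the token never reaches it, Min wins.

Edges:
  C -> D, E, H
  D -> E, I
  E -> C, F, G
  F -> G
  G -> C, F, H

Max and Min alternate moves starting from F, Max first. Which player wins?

Track states (vertex, player-to-move).
A0 = {(H,Max), (H,Min), (I,Max), (I,Min)}
A1: add {(C,Max), (D,Max), (G,Max)}.
A2: add {(F,Min)}.
A3: add {(E,Max)}.
A4: add {(C,Min), (D,Min)}.
A5 = A4; e.g. (E,Min) stays out. (F,Max) never enters ⇒ Min avoids the target.

Min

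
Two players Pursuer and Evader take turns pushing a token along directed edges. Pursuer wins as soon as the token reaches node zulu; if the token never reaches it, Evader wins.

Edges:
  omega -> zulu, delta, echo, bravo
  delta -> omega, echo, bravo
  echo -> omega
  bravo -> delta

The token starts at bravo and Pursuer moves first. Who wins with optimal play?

Track states (vertex, player-to-move).
A0 = {(zulu,Pursuer), (zulu,Evader)}
A1: add {(omega,Pursuer)}.
A2: add {(echo,Evader)}.
A3: add {(delta,Pursuer)}.
A4: add {(bravo,Evader)}.
A5 = A4; e.g. (omega,Evader) stays out. (bravo,Pursuer) never enters ⇒ Evader avoids the target.

Evader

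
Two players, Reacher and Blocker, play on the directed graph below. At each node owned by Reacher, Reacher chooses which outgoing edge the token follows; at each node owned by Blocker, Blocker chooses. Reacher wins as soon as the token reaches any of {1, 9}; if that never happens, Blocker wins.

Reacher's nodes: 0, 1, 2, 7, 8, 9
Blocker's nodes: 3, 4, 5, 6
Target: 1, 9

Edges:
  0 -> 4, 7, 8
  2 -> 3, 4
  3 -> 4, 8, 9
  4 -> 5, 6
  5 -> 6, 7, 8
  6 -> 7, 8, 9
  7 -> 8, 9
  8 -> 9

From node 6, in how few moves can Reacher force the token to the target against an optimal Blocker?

2

A0 = {1, 9}
A1: add {7, 8} — 7 (Reacher) has 7→9; 8 (Reacher) has 8→9.
A2: add {0, 6} — 0 (Reacher) has 0→7; 6 (Blocker): all of {7, 8, 9} already in.
6 enters the attractor at level 2, so Reacher can force the target in 2 moves from there.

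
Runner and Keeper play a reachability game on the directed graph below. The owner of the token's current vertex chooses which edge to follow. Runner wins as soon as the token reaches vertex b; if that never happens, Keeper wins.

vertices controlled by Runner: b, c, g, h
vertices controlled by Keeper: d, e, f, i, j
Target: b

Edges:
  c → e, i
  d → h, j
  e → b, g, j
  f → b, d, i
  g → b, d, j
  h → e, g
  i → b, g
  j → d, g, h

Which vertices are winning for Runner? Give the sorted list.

A0 = {b}
A1: add {g} — g (Runner) has g→b.
A2: add {h, i} — h (Runner) has h→g; i (Keeper): all of {b, g} already in.
A3: add {c} — c (Runner) has c→i.
A4 = A3; e.g. d (Keeper) can still go to j. Fixed point.
Runner's winning region = {b, c, g, h, i}.

b, c, g, h, i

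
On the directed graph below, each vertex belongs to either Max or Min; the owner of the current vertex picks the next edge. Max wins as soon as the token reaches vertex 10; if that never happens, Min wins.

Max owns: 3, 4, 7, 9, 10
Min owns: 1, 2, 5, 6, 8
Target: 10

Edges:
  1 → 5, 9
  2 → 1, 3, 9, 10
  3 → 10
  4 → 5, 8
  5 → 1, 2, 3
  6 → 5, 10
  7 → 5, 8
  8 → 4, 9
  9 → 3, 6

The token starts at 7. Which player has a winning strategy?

Min

A0 = {10}
A1: add {3} — 3 (Max) has 3→10.
A2: add {9} — 9 (Max) has 9→3.
A3 = A2; e.g. 1 (Min) can still go to 5. Fixed point.
7 never enters the attractor, so Min can avoid the target forever.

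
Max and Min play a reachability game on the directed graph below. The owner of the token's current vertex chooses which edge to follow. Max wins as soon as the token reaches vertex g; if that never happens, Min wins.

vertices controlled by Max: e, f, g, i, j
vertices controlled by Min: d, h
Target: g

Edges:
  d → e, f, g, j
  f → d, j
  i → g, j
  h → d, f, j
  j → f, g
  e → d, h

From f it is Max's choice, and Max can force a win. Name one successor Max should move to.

A0 = {g}
A1: add {i, j} — i (Max) has i→g; j (Max) has j→g.
A2: add {f} — f (Max) has f→j.
A3 = A2; e.g. d (Min) can still go to e. Fixed point.
From f, successor j is in the attractor (rank 1); the other successor d is not.

j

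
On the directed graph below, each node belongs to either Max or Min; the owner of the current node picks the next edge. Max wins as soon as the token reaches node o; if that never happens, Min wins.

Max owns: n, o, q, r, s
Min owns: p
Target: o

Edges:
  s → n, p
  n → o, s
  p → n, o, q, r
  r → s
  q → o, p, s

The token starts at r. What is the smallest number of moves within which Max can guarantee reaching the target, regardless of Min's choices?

A0 = {o}
A1: add {n, q} — n (Max) has n→o; q (Max) has q→o.
A2: add {s} — s (Max) has s→n.
A3: add {r} — r (Max) has r→s.
r enters the attractor at level 3, so Max can force the target in 3 moves from there.

3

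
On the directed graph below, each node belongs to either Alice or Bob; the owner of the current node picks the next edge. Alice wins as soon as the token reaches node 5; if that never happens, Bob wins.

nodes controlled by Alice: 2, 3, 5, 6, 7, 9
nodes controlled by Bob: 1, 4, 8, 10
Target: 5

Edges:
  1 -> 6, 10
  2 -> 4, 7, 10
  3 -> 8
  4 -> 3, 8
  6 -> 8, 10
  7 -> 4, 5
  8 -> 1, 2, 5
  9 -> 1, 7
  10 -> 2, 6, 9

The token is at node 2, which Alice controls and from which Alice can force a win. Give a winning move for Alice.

A0 = {5}
A1: add {7} — 7 (Alice) has 7→5.
A2: add {2, 9} — 2 (Alice) has 2→7; 9 (Alice) has 9→7.
A3 = A2; e.g. 1 (Bob) can still go to 6. Fixed point.
From 2, successor 7 is in the attractor (rank 1); the other successors 4, 10 are not.

7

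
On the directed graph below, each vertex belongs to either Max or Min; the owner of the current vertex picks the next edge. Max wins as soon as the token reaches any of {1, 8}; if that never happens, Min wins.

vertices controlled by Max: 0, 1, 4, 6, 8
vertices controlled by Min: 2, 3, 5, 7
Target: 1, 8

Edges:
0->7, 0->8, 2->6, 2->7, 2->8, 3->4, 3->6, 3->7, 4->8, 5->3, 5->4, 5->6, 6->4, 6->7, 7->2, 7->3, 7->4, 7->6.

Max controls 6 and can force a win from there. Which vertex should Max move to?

4

A0 = {1, 8}
A1: add {0, 4} — 0 (Max) has 0→8; 4 (Max) has 4→8.
A2: add {6} — 6 (Max) has 6→4.
A3 = A2; e.g. 2 (Min) can still go to 7. Fixed point.
From 6, successor 4 is in the attractor (rank 1); the other successor 7 is not.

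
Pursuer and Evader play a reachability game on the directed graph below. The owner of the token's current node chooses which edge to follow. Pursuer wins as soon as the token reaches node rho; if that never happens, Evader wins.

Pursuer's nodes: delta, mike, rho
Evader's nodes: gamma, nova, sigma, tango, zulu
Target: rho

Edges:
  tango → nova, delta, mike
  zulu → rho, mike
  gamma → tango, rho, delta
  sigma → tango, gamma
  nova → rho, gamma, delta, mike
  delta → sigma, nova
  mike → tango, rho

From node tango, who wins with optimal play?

Evader

A0 = {rho}
A1: add {mike} — mike (Pursuer) has mike→rho.
A2: add {zulu} — zulu (Evader): all of {rho, mike} already in.
A3 = A2; e.g. tango (Evader) can still go to nova. Fixed point.
tango never enters the attractor, so Evader can avoid the target forever.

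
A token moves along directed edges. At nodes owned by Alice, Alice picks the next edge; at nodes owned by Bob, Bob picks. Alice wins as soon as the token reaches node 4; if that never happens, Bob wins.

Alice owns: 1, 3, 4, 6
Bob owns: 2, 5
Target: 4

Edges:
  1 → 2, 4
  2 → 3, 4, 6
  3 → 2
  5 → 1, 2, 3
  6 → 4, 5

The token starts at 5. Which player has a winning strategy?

Bob

A0 = {4}
A1: add {1, 6} — 1 (Alice) has 1→4; 6 (Alice) has 6→4.
A2 = A1; e.g. 2 (Bob) can still go to 3. Fixed point.
5 never enters the attractor, so Bob can avoid the target forever.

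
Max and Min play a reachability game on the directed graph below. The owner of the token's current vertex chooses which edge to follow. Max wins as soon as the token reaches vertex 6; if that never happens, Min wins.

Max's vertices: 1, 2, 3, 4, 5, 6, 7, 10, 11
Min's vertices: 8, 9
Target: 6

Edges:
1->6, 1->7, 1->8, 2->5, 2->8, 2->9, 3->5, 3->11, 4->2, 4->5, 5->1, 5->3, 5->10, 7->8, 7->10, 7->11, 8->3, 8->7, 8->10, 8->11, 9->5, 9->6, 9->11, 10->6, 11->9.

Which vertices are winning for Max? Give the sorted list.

A0 = {6}
A1: add {1, 10} — 1 (Max) has 1→6; 10 (Max) has 10→6.
A2: add {5, 7} — 5 (Max) has 5→1; 7 (Max) has 7→10.
A3: add {2, 3, 4} — 2 (Max) has 2→5; 3 (Max) has 3→5; 4 (Max) has 4→5.
A4 = A3; e.g. 8 (Min) can still go to 11. Fixed point.
Max's winning region = {1, 2, 3, 4, 5, 6, 7, 10}.

1, 2, 3, 4, 5, 6, 7, 10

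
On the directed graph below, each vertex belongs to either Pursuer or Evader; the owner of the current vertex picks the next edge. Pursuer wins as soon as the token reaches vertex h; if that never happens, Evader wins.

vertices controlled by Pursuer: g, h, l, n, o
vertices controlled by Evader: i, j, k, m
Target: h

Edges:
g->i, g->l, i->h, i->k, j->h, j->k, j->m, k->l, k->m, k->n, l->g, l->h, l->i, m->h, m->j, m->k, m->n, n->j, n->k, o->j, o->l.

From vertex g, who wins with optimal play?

Pursuer

A0 = {h}
A1: add {l} — l (Pursuer) has l→h.
A2: add {g, o} — g (Pursuer) has g→l; o (Pursuer) has o→l.
A3 = A2; e.g. i (Evader) can still go to k. Fixed point.
g ∈ A2, so Pursuer can force the target.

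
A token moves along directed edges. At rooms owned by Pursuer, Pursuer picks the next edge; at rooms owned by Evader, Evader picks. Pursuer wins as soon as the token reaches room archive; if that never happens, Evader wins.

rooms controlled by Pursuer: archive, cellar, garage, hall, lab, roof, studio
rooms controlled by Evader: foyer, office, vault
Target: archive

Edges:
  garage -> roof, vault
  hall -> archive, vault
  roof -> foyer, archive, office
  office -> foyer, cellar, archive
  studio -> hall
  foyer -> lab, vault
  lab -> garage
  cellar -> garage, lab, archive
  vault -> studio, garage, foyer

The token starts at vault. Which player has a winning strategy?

Evader

A0 = {archive}
A1: add {cellar, hall, roof} — roof (Pursuer) has roof→archive; cellar (Pursuer) has cellar→archive; hall (Pursuer) has hall→archive.
A2: add {garage, studio} — studio (Pursuer) has studio→hall; garage (Pursuer) has garage→roof.
A3: add {lab} — lab (Pursuer) has lab→garage.
A4 = A3; e.g. foyer (Evader) can still go to vault. Fixed point.
vault never enters the attractor, so Evader can avoid the target forever.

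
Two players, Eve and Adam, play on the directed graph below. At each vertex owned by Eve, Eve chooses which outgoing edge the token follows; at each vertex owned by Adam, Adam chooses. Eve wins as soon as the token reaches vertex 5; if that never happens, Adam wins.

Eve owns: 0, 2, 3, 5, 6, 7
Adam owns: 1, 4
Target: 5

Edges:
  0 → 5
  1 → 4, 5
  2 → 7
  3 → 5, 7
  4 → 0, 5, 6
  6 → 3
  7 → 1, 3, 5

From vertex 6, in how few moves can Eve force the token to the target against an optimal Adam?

A0 = {5}
A1: add {0, 3, 7} — 0 (Eve) has 0→5; 3 (Eve) has 3→5; 7 (Eve) has 7→5.
A2: add {2, 6} — 2 (Eve) has 2→7; 6 (Eve) has 6→3.
6 enters the attractor at level 2, so Eve can force the target in 2 moves from there.

2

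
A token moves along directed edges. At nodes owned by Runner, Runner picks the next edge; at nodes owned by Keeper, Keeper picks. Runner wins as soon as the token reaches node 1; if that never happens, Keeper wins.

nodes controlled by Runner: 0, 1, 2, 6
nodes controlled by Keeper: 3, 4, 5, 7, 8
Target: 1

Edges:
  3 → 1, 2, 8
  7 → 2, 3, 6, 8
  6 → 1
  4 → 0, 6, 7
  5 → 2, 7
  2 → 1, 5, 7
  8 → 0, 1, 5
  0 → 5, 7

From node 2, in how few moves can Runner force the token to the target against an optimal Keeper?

A0 = {1}
A1: add {2, 6} — 2 (Runner) has 2→1; 6 (Runner) has 6→1.
A2 = A1; e.g. 0 (Runner) has no edge into A1. Fixed point.
2 enters the attractor at level 1, so Runner can force the target in 1 move from there.

1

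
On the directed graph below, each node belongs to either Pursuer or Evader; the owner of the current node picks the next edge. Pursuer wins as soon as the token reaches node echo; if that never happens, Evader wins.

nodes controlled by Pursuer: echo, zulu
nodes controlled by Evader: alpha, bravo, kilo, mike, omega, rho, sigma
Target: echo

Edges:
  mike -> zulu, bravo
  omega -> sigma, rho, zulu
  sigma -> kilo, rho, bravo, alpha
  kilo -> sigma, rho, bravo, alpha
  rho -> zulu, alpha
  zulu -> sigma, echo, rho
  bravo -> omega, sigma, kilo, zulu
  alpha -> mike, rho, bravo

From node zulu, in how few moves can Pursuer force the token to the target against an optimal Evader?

1

A0 = {echo}
A1: add {zulu} — zulu (Pursuer) has zulu→echo.
A2 = A1; e.g. mike (Evader) can still go to bravo. Fixed point.
zulu enters the attractor at level 1, so Pursuer can force the target in 1 move from there.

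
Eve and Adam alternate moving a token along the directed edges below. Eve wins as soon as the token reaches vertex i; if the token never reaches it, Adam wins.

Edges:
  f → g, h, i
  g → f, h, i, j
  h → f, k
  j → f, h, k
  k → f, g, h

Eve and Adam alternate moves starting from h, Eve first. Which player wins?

Track states (vertex, player-to-move).
A0 = {(i,Eve), (i,Adam)}
A1: add {(f,Eve), (g,Eve)}.
A2 = A1; e.g. (f,Adam) stays out. (h,Eve) never enters ⇒ Adam avoids the target.

Adam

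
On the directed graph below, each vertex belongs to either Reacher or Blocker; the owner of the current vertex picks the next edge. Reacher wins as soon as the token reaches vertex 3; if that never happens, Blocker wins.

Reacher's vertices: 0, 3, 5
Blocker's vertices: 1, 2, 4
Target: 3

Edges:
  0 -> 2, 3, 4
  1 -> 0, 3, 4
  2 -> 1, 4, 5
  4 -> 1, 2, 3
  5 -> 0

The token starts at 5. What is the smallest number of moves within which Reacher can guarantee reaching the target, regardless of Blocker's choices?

2

A0 = {3}
A1: add {0} — 0 (Reacher) has 0→3.
A2: add {5} — 5 (Reacher) has 5→0.
A3 = A2; e.g. 1 (Blocker) can still go to 4. Fixed point.
5 enters the attractor at level 2, so Reacher can force the target in 2 moves from there.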